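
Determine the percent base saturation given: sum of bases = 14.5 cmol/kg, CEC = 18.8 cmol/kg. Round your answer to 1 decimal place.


Step 1: BS = 100 * (sum of bases) / CEC
Step 2: BS = 100 * 14.5 / 18.8
Step 3: BS = 77.1%

77.1


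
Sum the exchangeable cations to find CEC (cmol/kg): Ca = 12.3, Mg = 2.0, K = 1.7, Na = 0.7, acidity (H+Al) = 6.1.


Step 1: CEC = Ca + Mg + K + Na + (H+Al)
Step 2: CEC = 12.3 + 2.0 + 1.7 + 0.7 + 6.1
Step 3: CEC = 22.8 cmol/kg

22.8


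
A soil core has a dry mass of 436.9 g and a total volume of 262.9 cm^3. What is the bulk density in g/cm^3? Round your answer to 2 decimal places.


Step 1: Identify the formula: BD = dry mass / volume
Step 2: Substitute values: BD = 436.9 / 262.9
Step 3: BD = 1.66 g/cm^3

1.66


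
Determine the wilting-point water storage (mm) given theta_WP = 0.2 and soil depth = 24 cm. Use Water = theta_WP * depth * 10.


Step 1: Water (mm) = theta_WP * depth * 10
Step 2: Water = 0.2 * 24 * 10
Step 3: Water = 48.0 mm

48.0


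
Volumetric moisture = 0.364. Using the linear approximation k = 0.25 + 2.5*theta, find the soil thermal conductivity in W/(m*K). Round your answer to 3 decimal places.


Step 1: k = 0.25 + 2.5 * theta
Step 2: k = 0.25 + 2.5 * 0.364
Step 3: k = 0.25 + 0.91
Step 4: k = 1.16 W/(m*K)

1.16


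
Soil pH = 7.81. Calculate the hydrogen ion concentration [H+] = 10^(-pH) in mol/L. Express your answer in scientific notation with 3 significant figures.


Step 1: [H+] = 10^(-pH)
Step 2: [H+] = 10^(-7.81)
Step 3: [H+] = 1.55e-08 mol/L

1.55e-08


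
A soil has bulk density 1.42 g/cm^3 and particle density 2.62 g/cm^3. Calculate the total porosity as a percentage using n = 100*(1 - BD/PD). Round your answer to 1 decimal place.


Step 1: Formula: n = 100 * (1 - BD / PD)
Step 2: n = 100 * (1 - 1.42 / 2.62)
Step 3: n = 100 * (1 - 0.54198)
Step 4: n = 45.8%

45.8


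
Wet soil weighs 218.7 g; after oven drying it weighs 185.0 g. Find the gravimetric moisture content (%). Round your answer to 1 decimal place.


Step 1: Water mass = wet - dry = 218.7 - 185.0 = 33.7 g
Step 2: w = 100 * water mass / dry mass
Step 3: w = 100 * 33.7 / 185.0 = 18.2%

18.2


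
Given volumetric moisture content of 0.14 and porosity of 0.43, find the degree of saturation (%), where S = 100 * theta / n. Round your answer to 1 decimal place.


Step 1: S = 100 * theta_v / n
Step 2: S = 100 * 0.14 / 0.43
Step 3: S = 32.6%

32.6


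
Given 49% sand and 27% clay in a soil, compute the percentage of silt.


Step 1: sand + silt + clay = 100%
Step 2: silt = 100 - sand - clay
Step 3: silt = 100 - 49 - 27
Step 4: silt = 24%

24


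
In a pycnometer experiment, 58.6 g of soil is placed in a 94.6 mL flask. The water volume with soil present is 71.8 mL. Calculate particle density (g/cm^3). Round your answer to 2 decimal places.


Step 1: Volume of solids = flask volume - water volume with soil
Step 2: V_solids = 94.6 - 71.8 = 22.8 mL
Step 3: Particle density = mass / V_solids = 58.6 / 22.8 = 2.57 g/cm^3

2.57


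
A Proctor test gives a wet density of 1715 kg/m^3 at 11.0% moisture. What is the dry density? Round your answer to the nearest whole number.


Step 1: Dry density = wet density / (1 + w/100)
Step 2: Dry density = 1715 / (1 + 11.0/100)
Step 3: Dry density = 1715 / 1.11
Step 4: Dry density = 1545 kg/m^3

1545


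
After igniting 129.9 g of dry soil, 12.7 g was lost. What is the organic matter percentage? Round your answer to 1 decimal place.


Step 1: OM% = 100 * LOI / sample mass
Step 2: OM = 100 * 12.7 / 129.9
Step 3: OM = 9.8%

9.8


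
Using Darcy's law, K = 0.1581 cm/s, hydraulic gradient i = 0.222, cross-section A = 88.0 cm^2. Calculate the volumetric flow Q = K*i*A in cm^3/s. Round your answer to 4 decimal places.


Step 1: Apply Darcy's law: Q = K * i * A
Step 2: Q = 0.1581 * 0.222 * 88.0
Step 3: Q = 3.0886 cm^3/s

3.0886


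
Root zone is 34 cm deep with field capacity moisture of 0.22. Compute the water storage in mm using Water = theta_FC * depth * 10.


Step 1: Water (mm) = theta_FC * depth (cm) * 10
Step 2: Water = 0.22 * 34 * 10
Step 3: Water = 74.8 mm

74.8


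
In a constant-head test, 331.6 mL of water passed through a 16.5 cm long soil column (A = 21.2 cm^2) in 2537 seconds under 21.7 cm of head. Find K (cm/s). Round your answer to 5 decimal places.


Step 1: K = Q * L / (A * t * h)
Step 2: Numerator = 331.6 * 16.5 = 5471.4
Step 3: Denominator = 21.2 * 2537 * 21.7 = 1167121.48
Step 4: K = 5471.4 / 1167121.48 = 0.00469 cm/s

0.00469


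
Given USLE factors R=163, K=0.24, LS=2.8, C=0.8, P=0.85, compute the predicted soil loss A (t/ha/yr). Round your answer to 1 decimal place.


Step 1: A = R * K * LS * C * P
Step 2: R * K = 163 * 0.24 = 39.12
Step 3: (R*K) * LS = 39.12 * 2.8 = 109.536
Step 4: * C * P = 109.536 * 0.8 * 0.85 = 74.5
Step 5: A = 74.5 t/(ha*yr)

74.5


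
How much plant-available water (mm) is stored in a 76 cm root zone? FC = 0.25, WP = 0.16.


Step 1: Available water = (FC - WP) * depth * 10
Step 2: AW = (0.25 - 0.16) * 76 * 10
Step 3: AW = 0.09 * 76 * 10
Step 4: AW = 68.4 mm

68.4


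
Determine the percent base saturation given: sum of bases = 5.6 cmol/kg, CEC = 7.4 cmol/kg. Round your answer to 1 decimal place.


Step 1: BS = 100 * (sum of bases) / CEC
Step 2: BS = 100 * 5.6 / 7.4
Step 3: BS = 75.7%

75.7


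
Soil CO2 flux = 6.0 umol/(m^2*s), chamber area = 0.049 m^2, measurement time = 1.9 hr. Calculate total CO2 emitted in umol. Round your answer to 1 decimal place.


Step 1: Convert time to seconds: 1.9 hr * 3600 = 6840.0 s
Step 2: Total = flux * area * time_s
Step 3: Total = 6.0 * 0.049 * 6840.0
Step 4: Total = 2011.0 umol

2011.0


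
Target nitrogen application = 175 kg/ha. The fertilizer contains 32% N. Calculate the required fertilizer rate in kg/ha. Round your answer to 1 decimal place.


Step 1: Fertilizer rate = target N / (N content / 100)
Step 2: Rate = 175 / (32 / 100)
Step 3: Rate = 175 / 0.32
Step 4: Rate = 546.9 kg/ha

546.9


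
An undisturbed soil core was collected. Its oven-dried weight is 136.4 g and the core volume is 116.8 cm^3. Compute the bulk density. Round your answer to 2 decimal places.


Step 1: Identify the formula: BD = dry mass / volume
Step 2: Substitute values: BD = 136.4 / 116.8
Step 3: BD = 1.17 g/cm^3

1.17


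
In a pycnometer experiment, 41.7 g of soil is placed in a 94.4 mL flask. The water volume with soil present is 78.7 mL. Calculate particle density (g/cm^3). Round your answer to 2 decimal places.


Step 1: Volume of solids = flask volume - water volume with soil
Step 2: V_solids = 94.4 - 78.7 = 15.7 mL
Step 3: Particle density = mass / V_solids = 41.7 / 15.7 = 2.66 g/cm^3

2.66


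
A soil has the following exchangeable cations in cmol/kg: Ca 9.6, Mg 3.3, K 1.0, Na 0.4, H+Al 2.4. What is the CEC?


Step 1: CEC = Ca + Mg + K + Na + (H+Al)
Step 2: CEC = 9.6 + 3.3 + 1.0 + 0.4 + 2.4
Step 3: CEC = 16.7 cmol/kg

16.7


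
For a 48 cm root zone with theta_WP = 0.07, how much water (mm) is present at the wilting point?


Step 1: Water (mm) = theta_WP * depth * 10
Step 2: Water = 0.07 * 48 * 10
Step 3: Water = 33.6 mm

33.6


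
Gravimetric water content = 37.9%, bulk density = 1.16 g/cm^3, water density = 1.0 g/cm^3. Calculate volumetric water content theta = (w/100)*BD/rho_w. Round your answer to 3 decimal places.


Step 1: theta = (w / 100) * BD / rho_w
Step 2: theta = (37.9 / 100) * 1.16 / 1.0
Step 3: theta = 0.379 * 1.16
Step 4: theta = 0.44

0.44


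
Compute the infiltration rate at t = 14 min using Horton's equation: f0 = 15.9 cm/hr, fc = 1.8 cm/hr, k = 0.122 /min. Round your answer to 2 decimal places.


Step 1: f = fc + (f0 - fc) * exp(-k * t)
Step 2: exp(-0.122 * 14) = 0.181228
Step 3: f = 1.8 + (15.9 - 1.8) * 0.181228
Step 4: f = 1.8 + 14.1 * 0.181228
Step 5: f = 4.36 cm/hr

4.36


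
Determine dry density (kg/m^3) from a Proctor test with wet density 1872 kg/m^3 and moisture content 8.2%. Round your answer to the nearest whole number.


Step 1: Dry density = wet density / (1 + w/100)
Step 2: Dry density = 1872 / (1 + 8.2/100)
Step 3: Dry density = 1872 / 1.082
Step 4: Dry density = 1730 kg/m^3

1730


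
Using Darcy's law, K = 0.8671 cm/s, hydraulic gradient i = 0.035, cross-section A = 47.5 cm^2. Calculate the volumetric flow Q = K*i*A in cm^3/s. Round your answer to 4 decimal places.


Step 1: Apply Darcy's law: Q = K * i * A
Step 2: Q = 0.8671 * 0.035 * 47.5
Step 3: Q = 1.4416 cm^3/s

1.4416


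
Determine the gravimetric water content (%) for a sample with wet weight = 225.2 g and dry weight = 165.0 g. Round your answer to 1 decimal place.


Step 1: Water mass = wet - dry = 225.2 - 165.0 = 60.2 g
Step 2: w = 100 * water mass / dry mass
Step 3: w = 100 * 60.2 / 165.0 = 36.5%

36.5


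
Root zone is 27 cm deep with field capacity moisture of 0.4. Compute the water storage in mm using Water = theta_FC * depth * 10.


Step 1: Water (mm) = theta_FC * depth (cm) * 10
Step 2: Water = 0.4 * 27 * 10
Step 3: Water = 108.0 mm

108.0


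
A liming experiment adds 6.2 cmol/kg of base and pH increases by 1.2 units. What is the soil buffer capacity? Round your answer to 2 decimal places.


Step 1: BC = change in base / change in pH
Step 2: BC = 6.2 / 1.2
Step 3: BC = 5.17 cmol/(kg*pH unit)

5.17


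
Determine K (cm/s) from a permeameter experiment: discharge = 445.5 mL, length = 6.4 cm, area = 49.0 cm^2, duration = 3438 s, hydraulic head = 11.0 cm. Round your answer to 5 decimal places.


Step 1: K = Q * L / (A * t * h)
Step 2: Numerator = 445.5 * 6.4 = 2851.2
Step 3: Denominator = 49.0 * 3438 * 11.0 = 1853082.0
Step 4: K = 2851.2 / 1853082.0 = 0.00154 cm/s

0.00154


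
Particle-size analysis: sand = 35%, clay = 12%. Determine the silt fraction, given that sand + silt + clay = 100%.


Step 1: sand + silt + clay = 100%
Step 2: silt = 100 - sand - clay
Step 3: silt = 100 - 35 - 12
Step 4: silt = 53%

53


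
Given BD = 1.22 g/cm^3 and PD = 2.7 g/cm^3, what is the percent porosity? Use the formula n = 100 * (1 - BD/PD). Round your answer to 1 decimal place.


Step 1: Formula: n = 100 * (1 - BD / PD)
Step 2: n = 100 * (1 - 1.22 / 2.7)
Step 3: n = 100 * (1 - 0.45185)
Step 4: n = 54.8%

54.8


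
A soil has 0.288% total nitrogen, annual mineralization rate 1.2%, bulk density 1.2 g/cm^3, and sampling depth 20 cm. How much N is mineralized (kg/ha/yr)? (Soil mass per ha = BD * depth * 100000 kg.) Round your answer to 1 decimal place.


Step 1: Soil mass per ha = BD * depth * 100000 = 1.2 * 20 * 100000 = 2400000 kg
Step 2: Total N pool = soil mass * N%/100 = 2400000 * 0.288/100 = 6912.0 kg/ha
Step 3: N mineralized = N pool * rate%/100 = 6912.0 * 1.2/100 = 82.9 kg/ha/yr

82.9


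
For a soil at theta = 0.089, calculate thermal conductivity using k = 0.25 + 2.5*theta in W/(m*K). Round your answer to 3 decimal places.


Step 1: k = 0.25 + 2.5 * theta
Step 2: k = 0.25 + 2.5 * 0.089
Step 3: k = 0.25 + 0.223
Step 4: k = 0.473 W/(m*K)

0.473


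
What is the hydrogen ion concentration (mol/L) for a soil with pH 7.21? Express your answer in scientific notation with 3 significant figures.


Step 1: [H+] = 10^(-pH)
Step 2: [H+] = 10^(-7.21)
Step 3: [H+] = 6.17e-08 mol/L

6.17e-08


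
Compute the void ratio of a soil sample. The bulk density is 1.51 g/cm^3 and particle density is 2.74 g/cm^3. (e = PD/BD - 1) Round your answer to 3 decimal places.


Step 1: e = PD / BD - 1
Step 2: e = 2.74 / 1.51 - 1
Step 3: e = 1.81457 - 1
Step 4: e = 0.815

0.815


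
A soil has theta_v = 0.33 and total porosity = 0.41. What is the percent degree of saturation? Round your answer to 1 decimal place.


Step 1: S = 100 * theta_v / n
Step 2: S = 100 * 0.33 / 0.41
Step 3: S = 80.5%

80.5


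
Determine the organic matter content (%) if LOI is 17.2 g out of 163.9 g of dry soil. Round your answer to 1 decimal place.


Step 1: OM% = 100 * LOI / sample mass
Step 2: OM = 100 * 17.2 / 163.9
Step 3: OM = 10.5%

10.5


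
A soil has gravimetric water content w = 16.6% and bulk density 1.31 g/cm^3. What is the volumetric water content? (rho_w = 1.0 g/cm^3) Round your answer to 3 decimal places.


Step 1: theta = (w / 100) * BD / rho_w
Step 2: theta = (16.6 / 100) * 1.31 / 1.0
Step 3: theta = 0.166 * 1.31
Step 4: theta = 0.217

0.217


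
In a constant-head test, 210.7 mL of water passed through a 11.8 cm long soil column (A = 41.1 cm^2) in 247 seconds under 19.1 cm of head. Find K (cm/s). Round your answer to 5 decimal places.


Step 1: K = Q * L / (A * t * h)
Step 2: Numerator = 210.7 * 11.8 = 2486.26
Step 3: Denominator = 41.1 * 247 * 19.1 = 193897.47
Step 4: K = 2486.26 / 193897.47 = 0.01282 cm/s

0.01282


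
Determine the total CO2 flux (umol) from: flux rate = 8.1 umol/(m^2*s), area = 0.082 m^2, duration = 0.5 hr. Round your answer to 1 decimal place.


Step 1: Convert time to seconds: 0.5 hr * 3600 = 1800.0 s
Step 2: Total = flux * area * time_s
Step 3: Total = 8.1 * 0.082 * 1800.0
Step 4: Total = 1195.6 umol

1195.6


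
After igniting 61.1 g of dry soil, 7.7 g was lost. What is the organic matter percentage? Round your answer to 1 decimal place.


Step 1: OM% = 100 * LOI / sample mass
Step 2: OM = 100 * 7.7 / 61.1
Step 3: OM = 12.6%

12.6


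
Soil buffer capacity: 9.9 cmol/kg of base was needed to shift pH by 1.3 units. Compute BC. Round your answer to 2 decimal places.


Step 1: BC = change in base / change in pH
Step 2: BC = 9.9 / 1.3
Step 3: BC = 7.62 cmol/(kg*pH unit)

7.62


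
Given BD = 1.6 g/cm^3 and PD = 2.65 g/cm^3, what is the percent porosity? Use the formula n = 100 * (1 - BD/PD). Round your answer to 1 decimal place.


Step 1: Formula: n = 100 * (1 - BD / PD)
Step 2: n = 100 * (1 - 1.6 / 2.65)
Step 3: n = 100 * (1 - 0.60377)
Step 4: n = 39.6%

39.6


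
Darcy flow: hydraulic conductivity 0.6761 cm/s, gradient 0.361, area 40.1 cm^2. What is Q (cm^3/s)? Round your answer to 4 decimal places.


Step 1: Apply Darcy's law: Q = K * i * A
Step 2: Q = 0.6761 * 0.361 * 40.1
Step 3: Q = 9.7873 cm^3/s

9.7873


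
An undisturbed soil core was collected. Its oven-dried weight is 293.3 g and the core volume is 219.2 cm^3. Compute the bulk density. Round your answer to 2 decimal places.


Step 1: Identify the formula: BD = dry mass / volume
Step 2: Substitute values: BD = 293.3 / 219.2
Step 3: BD = 1.34 g/cm^3

1.34


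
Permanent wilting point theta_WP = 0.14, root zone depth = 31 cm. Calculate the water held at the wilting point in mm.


Step 1: Water (mm) = theta_WP * depth * 10
Step 2: Water = 0.14 * 31 * 10
Step 3: Water = 43.4 mm

43.4


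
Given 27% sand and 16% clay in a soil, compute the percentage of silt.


Step 1: sand + silt + clay = 100%
Step 2: silt = 100 - sand - clay
Step 3: silt = 100 - 27 - 16
Step 4: silt = 57%

57


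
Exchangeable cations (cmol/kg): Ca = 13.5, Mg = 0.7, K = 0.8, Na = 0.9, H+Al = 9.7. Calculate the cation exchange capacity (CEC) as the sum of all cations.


Step 1: CEC = Ca + Mg + K + Na + (H+Al)
Step 2: CEC = 13.5 + 0.7 + 0.8 + 0.9 + 9.7
Step 3: CEC = 25.6 cmol/kg

25.6


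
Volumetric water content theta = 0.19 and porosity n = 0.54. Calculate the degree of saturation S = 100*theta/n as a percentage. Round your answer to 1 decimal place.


Step 1: S = 100 * theta_v / n
Step 2: S = 100 * 0.19 / 0.54
Step 3: S = 35.2%

35.2


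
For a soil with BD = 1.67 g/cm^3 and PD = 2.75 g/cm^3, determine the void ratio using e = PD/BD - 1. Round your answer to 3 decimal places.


Step 1: e = PD / BD - 1
Step 2: e = 2.75 / 1.67 - 1
Step 3: e = 1.64671 - 1
Step 4: e = 0.647

0.647


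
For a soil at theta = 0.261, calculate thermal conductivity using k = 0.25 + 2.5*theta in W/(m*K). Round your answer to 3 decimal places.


Step 1: k = 0.25 + 2.5 * theta
Step 2: k = 0.25 + 2.5 * 0.261
Step 3: k = 0.25 + 0.653
Step 4: k = 0.903 W/(m*K)

0.903


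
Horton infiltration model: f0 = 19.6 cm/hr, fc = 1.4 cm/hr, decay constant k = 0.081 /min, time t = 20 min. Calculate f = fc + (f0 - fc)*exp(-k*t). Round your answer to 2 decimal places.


Step 1: f = fc + (f0 - fc) * exp(-k * t)
Step 2: exp(-0.081 * 20) = 0.197899
Step 3: f = 1.4 + (19.6 - 1.4) * 0.197899
Step 4: f = 1.4 + 18.2 * 0.197899
Step 5: f = 5.0 cm/hr

5.0


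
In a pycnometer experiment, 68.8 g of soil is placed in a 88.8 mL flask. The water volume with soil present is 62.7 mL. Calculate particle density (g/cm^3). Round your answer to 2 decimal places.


Step 1: Volume of solids = flask volume - water volume with soil
Step 2: V_solids = 88.8 - 62.7 = 26.1 mL
Step 3: Particle density = mass / V_solids = 68.8 / 26.1 = 2.64 g/cm^3

2.64


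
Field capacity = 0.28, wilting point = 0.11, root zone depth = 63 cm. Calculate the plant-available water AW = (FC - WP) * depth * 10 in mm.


Step 1: Available water = (FC - WP) * depth * 10
Step 2: AW = (0.28 - 0.11) * 63 * 10
Step 3: AW = 0.17 * 63 * 10
Step 4: AW = 107.1 mm

107.1


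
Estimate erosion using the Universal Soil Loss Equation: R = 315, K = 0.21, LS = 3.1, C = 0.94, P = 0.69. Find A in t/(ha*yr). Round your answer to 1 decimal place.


Step 1: A = R * K * LS * C * P
Step 2: R * K = 315 * 0.21 = 66.15
Step 3: (R*K) * LS = 66.15 * 3.1 = 205.065
Step 4: * C * P = 205.065 * 0.94 * 0.69 = 133.0
Step 5: A = 133.0 t/(ha*yr)

133.0


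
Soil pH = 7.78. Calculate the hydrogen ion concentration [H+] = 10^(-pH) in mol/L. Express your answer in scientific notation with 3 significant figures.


Step 1: [H+] = 10^(-pH)
Step 2: [H+] = 10^(-7.78)
Step 3: [H+] = 1.66e-08 mol/L

1.66e-08


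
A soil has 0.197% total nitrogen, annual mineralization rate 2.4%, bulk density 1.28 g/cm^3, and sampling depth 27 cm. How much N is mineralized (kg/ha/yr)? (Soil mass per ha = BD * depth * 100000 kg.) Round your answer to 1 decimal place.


Step 1: Soil mass per ha = BD * depth * 100000 = 1.28 * 27 * 100000 = 3456000 kg
Step 2: Total N pool = soil mass * N%/100 = 3456000 * 0.197/100 = 6808.32 kg/ha
Step 3: N mineralized = N pool * rate%/100 = 6808.32 * 2.4/100 = 163.4 kg/ha/yr

163.4


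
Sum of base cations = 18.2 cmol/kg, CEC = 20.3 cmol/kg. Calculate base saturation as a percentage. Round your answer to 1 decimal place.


Step 1: BS = 100 * (sum of bases) / CEC
Step 2: BS = 100 * 18.2 / 20.3
Step 3: BS = 89.7%

89.7


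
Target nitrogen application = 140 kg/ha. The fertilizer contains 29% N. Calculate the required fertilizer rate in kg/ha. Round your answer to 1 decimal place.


Step 1: Fertilizer rate = target N / (N content / 100)
Step 2: Rate = 140 / (29 / 100)
Step 3: Rate = 140 / 0.29
Step 4: Rate = 482.8 kg/ha

482.8


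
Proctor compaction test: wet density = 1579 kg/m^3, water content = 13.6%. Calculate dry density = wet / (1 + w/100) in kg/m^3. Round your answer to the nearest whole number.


Step 1: Dry density = wet density / (1 + w/100)
Step 2: Dry density = 1579 / (1 + 13.6/100)
Step 3: Dry density = 1579 / 1.136
Step 4: Dry density = 1390 kg/m^3

1390


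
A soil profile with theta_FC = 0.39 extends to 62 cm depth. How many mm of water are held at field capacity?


Step 1: Water (mm) = theta_FC * depth (cm) * 10
Step 2: Water = 0.39 * 62 * 10
Step 3: Water = 241.8 mm

241.8


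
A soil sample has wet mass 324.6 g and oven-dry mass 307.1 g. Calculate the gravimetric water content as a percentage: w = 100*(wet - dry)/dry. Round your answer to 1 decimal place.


Step 1: Water mass = wet - dry = 324.6 - 307.1 = 17.5 g
Step 2: w = 100 * water mass / dry mass
Step 3: w = 100 * 17.5 / 307.1 = 5.7%

5.7


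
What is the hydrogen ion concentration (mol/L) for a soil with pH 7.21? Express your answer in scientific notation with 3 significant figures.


Step 1: [H+] = 10^(-pH)
Step 2: [H+] = 10^(-7.21)
Step 3: [H+] = 6.17e-08 mol/L

6.17e-08


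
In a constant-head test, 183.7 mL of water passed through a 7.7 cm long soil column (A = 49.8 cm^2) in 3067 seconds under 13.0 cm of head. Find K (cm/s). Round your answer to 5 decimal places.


Step 1: K = Q * L / (A * t * h)
Step 2: Numerator = 183.7 * 7.7 = 1414.49
Step 3: Denominator = 49.8 * 3067 * 13.0 = 1985575.8
Step 4: K = 1414.49 / 1985575.8 = 0.00071 cm/s

0.00071


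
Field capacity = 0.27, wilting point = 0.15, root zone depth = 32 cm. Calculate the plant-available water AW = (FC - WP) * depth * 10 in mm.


Step 1: Available water = (FC - WP) * depth * 10
Step 2: AW = (0.27 - 0.15) * 32 * 10
Step 3: AW = 0.12 * 32 * 10
Step 4: AW = 38.4 mm

38.4


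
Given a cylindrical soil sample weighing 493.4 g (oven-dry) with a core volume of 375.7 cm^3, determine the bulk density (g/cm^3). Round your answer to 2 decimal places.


Step 1: Identify the formula: BD = dry mass / volume
Step 2: Substitute values: BD = 493.4 / 375.7
Step 3: BD = 1.31 g/cm^3

1.31


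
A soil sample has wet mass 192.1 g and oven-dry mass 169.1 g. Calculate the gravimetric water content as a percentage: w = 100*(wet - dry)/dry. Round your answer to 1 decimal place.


Step 1: Water mass = wet - dry = 192.1 - 169.1 = 23.0 g
Step 2: w = 100 * water mass / dry mass
Step 3: w = 100 * 23.0 / 169.1 = 13.6%

13.6


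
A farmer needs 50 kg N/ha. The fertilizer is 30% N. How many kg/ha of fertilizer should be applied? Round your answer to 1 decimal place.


Step 1: Fertilizer rate = target N / (N content / 100)
Step 2: Rate = 50 / (30 / 100)
Step 3: Rate = 50 / 0.3
Step 4: Rate = 166.7 kg/ha

166.7


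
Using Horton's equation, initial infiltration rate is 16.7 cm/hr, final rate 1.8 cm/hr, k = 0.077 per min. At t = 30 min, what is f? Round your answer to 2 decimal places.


Step 1: f = fc + (f0 - fc) * exp(-k * t)
Step 2: exp(-0.077 * 30) = 0.099261
Step 3: f = 1.8 + (16.7 - 1.8) * 0.099261
Step 4: f = 1.8 + 14.9 * 0.099261
Step 5: f = 3.28 cm/hr

3.28


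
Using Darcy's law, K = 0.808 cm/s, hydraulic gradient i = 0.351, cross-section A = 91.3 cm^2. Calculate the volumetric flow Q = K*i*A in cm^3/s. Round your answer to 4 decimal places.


Step 1: Apply Darcy's law: Q = K * i * A
Step 2: Q = 0.808 * 0.351 * 91.3
Step 3: Q = 25.8934 cm^3/s

25.8934


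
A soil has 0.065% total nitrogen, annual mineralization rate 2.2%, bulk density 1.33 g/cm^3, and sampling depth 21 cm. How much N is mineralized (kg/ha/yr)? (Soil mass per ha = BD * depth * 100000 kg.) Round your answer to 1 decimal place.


Step 1: Soil mass per ha = BD * depth * 100000 = 1.33 * 21 * 100000 = 2793000 kg
Step 2: Total N pool = soil mass * N%/100 = 2793000 * 0.065/100 = 1815.45 kg/ha
Step 3: N mineralized = N pool * rate%/100 = 1815.45 * 2.2/100 = 39.9 kg/ha/yr

39.9


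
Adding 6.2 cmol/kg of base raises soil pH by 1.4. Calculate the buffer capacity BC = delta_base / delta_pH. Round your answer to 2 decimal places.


Step 1: BC = change in base / change in pH
Step 2: BC = 6.2 / 1.4
Step 3: BC = 4.43 cmol/(kg*pH unit)

4.43


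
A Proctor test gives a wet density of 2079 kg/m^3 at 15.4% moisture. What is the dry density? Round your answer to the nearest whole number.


Step 1: Dry density = wet density / (1 + w/100)
Step 2: Dry density = 2079 / (1 + 15.4/100)
Step 3: Dry density = 2079 / 1.154
Step 4: Dry density = 1802 kg/m^3

1802


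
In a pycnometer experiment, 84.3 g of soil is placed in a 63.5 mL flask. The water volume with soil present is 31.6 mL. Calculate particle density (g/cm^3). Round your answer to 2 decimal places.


Step 1: Volume of solids = flask volume - water volume with soil
Step 2: V_solids = 63.5 - 31.6 = 31.9 mL
Step 3: Particle density = mass / V_solids = 84.3 / 31.9 = 2.64 g/cm^3

2.64


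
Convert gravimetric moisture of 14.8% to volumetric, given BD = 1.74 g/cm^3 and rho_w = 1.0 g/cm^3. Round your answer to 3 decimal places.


Step 1: theta = (w / 100) * BD / rho_w
Step 2: theta = (14.8 / 100) * 1.74 / 1.0
Step 3: theta = 0.148 * 1.74
Step 4: theta = 0.258

0.258


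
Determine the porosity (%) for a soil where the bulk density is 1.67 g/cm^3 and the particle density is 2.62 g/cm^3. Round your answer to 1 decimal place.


Step 1: Formula: n = 100 * (1 - BD / PD)
Step 2: n = 100 * (1 - 1.67 / 2.62)
Step 3: n = 100 * (1 - 0.6374)
Step 4: n = 36.3%

36.3


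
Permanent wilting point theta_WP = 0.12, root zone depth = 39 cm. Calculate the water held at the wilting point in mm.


Step 1: Water (mm) = theta_WP * depth * 10
Step 2: Water = 0.12 * 39 * 10
Step 3: Water = 46.8 mm

46.8


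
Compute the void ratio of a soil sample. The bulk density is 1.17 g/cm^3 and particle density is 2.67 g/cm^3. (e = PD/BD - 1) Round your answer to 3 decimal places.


Step 1: e = PD / BD - 1
Step 2: e = 2.67 / 1.17 - 1
Step 3: e = 2.28205 - 1
Step 4: e = 1.282

1.282


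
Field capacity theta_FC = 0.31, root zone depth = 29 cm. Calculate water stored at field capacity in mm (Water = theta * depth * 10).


Step 1: Water (mm) = theta_FC * depth (cm) * 10
Step 2: Water = 0.31 * 29 * 10
Step 3: Water = 89.9 mm

89.9


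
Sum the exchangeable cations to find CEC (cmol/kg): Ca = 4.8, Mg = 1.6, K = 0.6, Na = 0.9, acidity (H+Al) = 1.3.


Step 1: CEC = Ca + Mg + K + Na + (H+Al)
Step 2: CEC = 4.8 + 1.6 + 0.6 + 0.9 + 1.3
Step 3: CEC = 9.2 cmol/kg

9.2


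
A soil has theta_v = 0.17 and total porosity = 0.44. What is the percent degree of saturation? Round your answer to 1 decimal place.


Step 1: S = 100 * theta_v / n
Step 2: S = 100 * 0.17 / 0.44
Step 3: S = 38.6%

38.6


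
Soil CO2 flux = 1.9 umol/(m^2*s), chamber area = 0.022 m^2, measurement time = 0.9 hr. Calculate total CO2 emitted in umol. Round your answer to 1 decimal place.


Step 1: Convert time to seconds: 0.9 hr * 3600 = 3240.0 s
Step 2: Total = flux * area * time_s
Step 3: Total = 1.9 * 0.022 * 3240.0
Step 4: Total = 135.4 umol

135.4


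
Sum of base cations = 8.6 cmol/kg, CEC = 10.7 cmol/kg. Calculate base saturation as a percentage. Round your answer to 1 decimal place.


Step 1: BS = 100 * (sum of bases) / CEC
Step 2: BS = 100 * 8.6 / 10.7
Step 3: BS = 80.4%

80.4


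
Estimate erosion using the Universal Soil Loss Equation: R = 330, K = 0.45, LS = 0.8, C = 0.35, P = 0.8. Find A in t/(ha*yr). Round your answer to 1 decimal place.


Step 1: A = R * K * LS * C * P
Step 2: R * K = 330 * 0.45 = 148.5
Step 3: (R*K) * LS = 148.5 * 0.8 = 118.8
Step 4: * C * P = 118.8 * 0.35 * 0.8 = 33.3
Step 5: A = 33.3 t/(ha*yr)

33.3


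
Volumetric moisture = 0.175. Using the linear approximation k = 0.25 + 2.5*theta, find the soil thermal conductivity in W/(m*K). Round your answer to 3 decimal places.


Step 1: k = 0.25 + 2.5 * theta
Step 2: k = 0.25 + 2.5 * 0.175
Step 3: k = 0.25 + 0.438
Step 4: k = 0.688 W/(m*K)

0.688


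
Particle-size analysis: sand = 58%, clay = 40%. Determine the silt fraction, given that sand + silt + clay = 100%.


Step 1: sand + silt + clay = 100%
Step 2: silt = 100 - sand - clay
Step 3: silt = 100 - 58 - 40
Step 4: silt = 2%

2


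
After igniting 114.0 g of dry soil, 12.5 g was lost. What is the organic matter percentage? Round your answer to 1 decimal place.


Step 1: OM% = 100 * LOI / sample mass
Step 2: OM = 100 * 12.5 / 114.0
Step 3: OM = 11.0%

11.0


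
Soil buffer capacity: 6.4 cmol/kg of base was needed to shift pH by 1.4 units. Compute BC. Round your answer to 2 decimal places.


Step 1: BC = change in base / change in pH
Step 2: BC = 6.4 / 1.4
Step 3: BC = 4.57 cmol/(kg*pH unit)

4.57


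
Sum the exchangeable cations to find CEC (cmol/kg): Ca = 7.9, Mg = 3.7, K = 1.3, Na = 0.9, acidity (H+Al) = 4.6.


Step 1: CEC = Ca + Mg + K + Na + (H+Al)
Step 2: CEC = 7.9 + 3.7 + 1.3 + 0.9 + 4.6
Step 3: CEC = 18.4 cmol/kg

18.4


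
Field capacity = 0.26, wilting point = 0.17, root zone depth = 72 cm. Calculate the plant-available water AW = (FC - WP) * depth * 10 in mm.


Step 1: Available water = (FC - WP) * depth * 10
Step 2: AW = (0.26 - 0.17) * 72 * 10
Step 3: AW = 0.09 * 72 * 10
Step 4: AW = 64.8 mm

64.8


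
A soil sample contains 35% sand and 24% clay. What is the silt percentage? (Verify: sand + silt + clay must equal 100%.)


Step 1: sand + silt + clay = 100%
Step 2: silt = 100 - sand - clay
Step 3: silt = 100 - 35 - 24
Step 4: silt = 41%

41


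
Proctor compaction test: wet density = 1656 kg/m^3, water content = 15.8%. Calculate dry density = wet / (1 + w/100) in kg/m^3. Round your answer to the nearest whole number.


Step 1: Dry density = wet density / (1 + w/100)
Step 2: Dry density = 1656 / (1 + 15.8/100)
Step 3: Dry density = 1656 / 1.158
Step 4: Dry density = 1430 kg/m^3

1430


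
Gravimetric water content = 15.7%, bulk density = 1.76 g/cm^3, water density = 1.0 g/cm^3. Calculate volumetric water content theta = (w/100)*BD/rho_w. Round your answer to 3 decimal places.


Step 1: theta = (w / 100) * BD / rho_w
Step 2: theta = (15.7 / 100) * 1.76 / 1.0
Step 3: theta = 0.157 * 1.76
Step 4: theta = 0.276

0.276


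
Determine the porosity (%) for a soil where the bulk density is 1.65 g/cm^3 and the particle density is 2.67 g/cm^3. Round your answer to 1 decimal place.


Step 1: Formula: n = 100 * (1 - BD / PD)
Step 2: n = 100 * (1 - 1.65 / 2.67)
Step 3: n = 100 * (1 - 0.61798)
Step 4: n = 38.2%

38.2


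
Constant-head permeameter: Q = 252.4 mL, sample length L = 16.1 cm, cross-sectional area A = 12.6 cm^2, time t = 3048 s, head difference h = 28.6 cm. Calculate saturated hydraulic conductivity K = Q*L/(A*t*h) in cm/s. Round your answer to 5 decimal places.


Step 1: K = Q * L / (A * t * h)
Step 2: Numerator = 252.4 * 16.1 = 4063.64
Step 3: Denominator = 12.6 * 3048 * 28.6 = 1098377.28
Step 4: K = 4063.64 / 1098377.28 = 0.0037 cm/s

0.0037


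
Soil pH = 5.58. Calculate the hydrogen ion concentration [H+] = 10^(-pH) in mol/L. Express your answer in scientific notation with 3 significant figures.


Step 1: [H+] = 10^(-pH)
Step 2: [H+] = 10^(-5.58)
Step 3: [H+] = 2.63e-06 mol/L

2.63e-06


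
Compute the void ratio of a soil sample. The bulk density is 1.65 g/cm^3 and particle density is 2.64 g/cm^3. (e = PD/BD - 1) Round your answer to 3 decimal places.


Step 1: e = PD / BD - 1
Step 2: e = 2.64 / 1.65 - 1
Step 3: e = 1.6 - 1
Step 4: e = 0.6

0.6


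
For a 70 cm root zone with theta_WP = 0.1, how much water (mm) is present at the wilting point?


Step 1: Water (mm) = theta_WP * depth * 10
Step 2: Water = 0.1 * 70 * 10
Step 3: Water = 70.0 mm

70.0


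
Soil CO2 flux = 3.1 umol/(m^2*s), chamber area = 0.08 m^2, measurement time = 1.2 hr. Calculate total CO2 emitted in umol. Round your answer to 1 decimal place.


Step 1: Convert time to seconds: 1.2 hr * 3600 = 4320.0 s
Step 2: Total = flux * area * time_s
Step 3: Total = 3.1 * 0.08 * 4320.0
Step 4: Total = 1071.4 umol

1071.4


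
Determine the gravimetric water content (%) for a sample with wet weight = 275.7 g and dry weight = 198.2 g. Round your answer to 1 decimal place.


Step 1: Water mass = wet - dry = 275.7 - 198.2 = 77.5 g
Step 2: w = 100 * water mass / dry mass
Step 3: w = 100 * 77.5 / 198.2 = 39.1%

39.1


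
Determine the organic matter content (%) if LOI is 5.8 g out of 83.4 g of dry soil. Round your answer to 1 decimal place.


Step 1: OM% = 100 * LOI / sample mass
Step 2: OM = 100 * 5.8 / 83.4
Step 3: OM = 7.0%

7.0


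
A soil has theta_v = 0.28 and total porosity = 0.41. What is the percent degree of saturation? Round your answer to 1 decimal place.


Step 1: S = 100 * theta_v / n
Step 2: S = 100 * 0.28 / 0.41
Step 3: S = 68.3%

68.3


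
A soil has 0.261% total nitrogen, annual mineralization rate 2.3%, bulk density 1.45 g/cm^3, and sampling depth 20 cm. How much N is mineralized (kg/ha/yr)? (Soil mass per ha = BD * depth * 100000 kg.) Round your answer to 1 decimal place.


Step 1: Soil mass per ha = BD * depth * 100000 = 1.45 * 20 * 100000 = 2900000 kg
Step 2: Total N pool = soil mass * N%/100 = 2900000 * 0.261/100 = 7569.0 kg/ha
Step 3: N mineralized = N pool * rate%/100 = 7569.0 * 2.3/100 = 174.1 kg/ha/yr

174.1


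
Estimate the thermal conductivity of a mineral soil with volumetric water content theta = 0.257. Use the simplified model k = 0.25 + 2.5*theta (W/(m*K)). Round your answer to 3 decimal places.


Step 1: k = 0.25 + 2.5 * theta
Step 2: k = 0.25 + 2.5 * 0.257
Step 3: k = 0.25 + 0.643
Step 4: k = 0.893 W/(m*K)

0.893


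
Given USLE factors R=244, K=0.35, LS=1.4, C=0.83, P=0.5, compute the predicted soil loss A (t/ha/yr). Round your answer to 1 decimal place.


Step 1: A = R * K * LS * C * P
Step 2: R * K = 244 * 0.35 = 85.4
Step 3: (R*K) * LS = 85.4 * 1.4 = 119.56
Step 4: * C * P = 119.56 * 0.83 * 0.5 = 49.6
Step 5: A = 49.6 t/(ha*yr)

49.6


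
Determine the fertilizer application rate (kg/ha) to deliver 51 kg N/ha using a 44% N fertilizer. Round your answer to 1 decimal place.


Step 1: Fertilizer rate = target N / (N content / 100)
Step 2: Rate = 51 / (44 / 100)
Step 3: Rate = 51 / 0.44
Step 4: Rate = 115.9 kg/ha

115.9


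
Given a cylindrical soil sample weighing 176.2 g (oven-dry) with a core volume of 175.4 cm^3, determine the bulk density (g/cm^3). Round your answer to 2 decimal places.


Step 1: Identify the formula: BD = dry mass / volume
Step 2: Substitute values: BD = 176.2 / 175.4
Step 3: BD = 1.0 g/cm^3

1.0


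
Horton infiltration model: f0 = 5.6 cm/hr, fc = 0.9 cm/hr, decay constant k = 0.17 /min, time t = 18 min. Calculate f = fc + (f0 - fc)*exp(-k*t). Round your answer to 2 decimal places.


Step 1: f = fc + (f0 - fc) * exp(-k * t)
Step 2: exp(-0.17 * 18) = 0.046888
Step 3: f = 0.9 + (5.6 - 0.9) * 0.046888
Step 4: f = 0.9 + 4.7 * 0.046888
Step 5: f = 1.12 cm/hr

1.12


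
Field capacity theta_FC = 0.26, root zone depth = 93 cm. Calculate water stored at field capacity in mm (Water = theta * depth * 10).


Step 1: Water (mm) = theta_FC * depth (cm) * 10
Step 2: Water = 0.26 * 93 * 10
Step 3: Water = 241.8 mm

241.8


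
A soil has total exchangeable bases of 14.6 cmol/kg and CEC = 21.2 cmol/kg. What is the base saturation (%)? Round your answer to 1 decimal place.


Step 1: BS = 100 * (sum of bases) / CEC
Step 2: BS = 100 * 14.6 / 21.2
Step 3: BS = 68.9%

68.9


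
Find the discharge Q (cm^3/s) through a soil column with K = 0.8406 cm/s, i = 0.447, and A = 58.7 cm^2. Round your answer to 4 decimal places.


Step 1: Apply Darcy's law: Q = K * i * A
Step 2: Q = 0.8406 * 0.447 * 58.7
Step 3: Q = 22.0564 cm^3/s

22.0564


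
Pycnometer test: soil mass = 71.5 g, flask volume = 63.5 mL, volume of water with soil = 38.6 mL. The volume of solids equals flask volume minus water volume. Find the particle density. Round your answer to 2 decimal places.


Step 1: Volume of solids = flask volume - water volume with soil
Step 2: V_solids = 63.5 - 38.6 = 24.9 mL
Step 3: Particle density = mass / V_solids = 71.5 / 24.9 = 2.87 g/cm^3

2.87


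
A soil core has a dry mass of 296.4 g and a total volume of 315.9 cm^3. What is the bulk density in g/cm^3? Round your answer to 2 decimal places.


Step 1: Identify the formula: BD = dry mass / volume
Step 2: Substitute values: BD = 296.4 / 315.9
Step 3: BD = 0.94 g/cm^3

0.94


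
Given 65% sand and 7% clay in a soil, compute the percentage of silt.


Step 1: sand + silt + clay = 100%
Step 2: silt = 100 - sand - clay
Step 3: silt = 100 - 65 - 7
Step 4: silt = 28%

28


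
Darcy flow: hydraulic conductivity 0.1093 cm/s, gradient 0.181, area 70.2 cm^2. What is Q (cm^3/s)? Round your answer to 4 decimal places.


Step 1: Apply Darcy's law: Q = K * i * A
Step 2: Q = 0.1093 * 0.181 * 70.2
Step 3: Q = 1.3888 cm^3/s

1.3888


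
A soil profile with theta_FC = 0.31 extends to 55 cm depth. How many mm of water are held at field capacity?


Step 1: Water (mm) = theta_FC * depth (cm) * 10
Step 2: Water = 0.31 * 55 * 10
Step 3: Water = 170.5 mm

170.5


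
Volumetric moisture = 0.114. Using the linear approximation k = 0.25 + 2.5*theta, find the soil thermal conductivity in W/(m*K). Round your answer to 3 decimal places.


Step 1: k = 0.25 + 2.5 * theta
Step 2: k = 0.25 + 2.5 * 0.114
Step 3: k = 0.25 + 0.285
Step 4: k = 0.535 W/(m*K)

0.535


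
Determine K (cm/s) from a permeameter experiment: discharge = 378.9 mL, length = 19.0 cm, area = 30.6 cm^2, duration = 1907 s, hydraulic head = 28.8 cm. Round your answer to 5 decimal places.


Step 1: K = Q * L / (A * t * h)
Step 2: Numerator = 378.9 * 19.0 = 7199.1
Step 3: Denominator = 30.6 * 1907 * 28.8 = 1680600.96
Step 4: K = 7199.1 / 1680600.96 = 0.00428 cm/s

0.00428


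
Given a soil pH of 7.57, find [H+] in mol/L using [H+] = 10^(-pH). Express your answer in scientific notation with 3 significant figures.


Step 1: [H+] = 10^(-pH)
Step 2: [H+] = 10^(-7.57)
Step 3: [H+] = 2.69e-08 mol/L

2.69e-08


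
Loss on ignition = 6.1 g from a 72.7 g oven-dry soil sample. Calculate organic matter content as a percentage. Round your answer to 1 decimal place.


Step 1: OM% = 100 * LOI / sample mass
Step 2: OM = 100 * 6.1 / 72.7
Step 3: OM = 8.4%

8.4


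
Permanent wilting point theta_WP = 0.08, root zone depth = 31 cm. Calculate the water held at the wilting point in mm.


Step 1: Water (mm) = theta_WP * depth * 10
Step 2: Water = 0.08 * 31 * 10
Step 3: Water = 24.8 mm

24.8


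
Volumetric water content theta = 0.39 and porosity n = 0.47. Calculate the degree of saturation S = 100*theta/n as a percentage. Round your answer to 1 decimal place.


Step 1: S = 100 * theta_v / n
Step 2: S = 100 * 0.39 / 0.47
Step 3: S = 83.0%

83.0


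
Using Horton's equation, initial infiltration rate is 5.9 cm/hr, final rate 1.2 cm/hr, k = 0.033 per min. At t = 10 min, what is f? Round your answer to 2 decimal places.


Step 1: f = fc + (f0 - fc) * exp(-k * t)
Step 2: exp(-0.033 * 10) = 0.718924
Step 3: f = 1.2 + (5.9 - 1.2) * 0.718924
Step 4: f = 1.2 + 4.7 * 0.718924
Step 5: f = 4.58 cm/hr

4.58


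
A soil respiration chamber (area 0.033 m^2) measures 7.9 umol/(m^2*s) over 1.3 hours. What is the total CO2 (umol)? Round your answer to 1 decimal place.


Step 1: Convert time to seconds: 1.3 hr * 3600 = 4680.0 s
Step 2: Total = flux * area * time_s
Step 3: Total = 7.9 * 0.033 * 4680.0
Step 4: Total = 1220.1 umol

1220.1


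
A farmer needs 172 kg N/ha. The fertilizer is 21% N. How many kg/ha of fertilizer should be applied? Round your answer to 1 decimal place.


Step 1: Fertilizer rate = target N / (N content / 100)
Step 2: Rate = 172 / (21 / 100)
Step 3: Rate = 172 / 0.21
Step 4: Rate = 819.0 kg/ha

819.0


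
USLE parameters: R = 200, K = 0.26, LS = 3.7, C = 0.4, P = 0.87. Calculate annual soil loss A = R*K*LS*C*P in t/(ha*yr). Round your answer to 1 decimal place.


Step 1: A = R * K * LS * C * P
Step 2: R * K = 200 * 0.26 = 52.0
Step 3: (R*K) * LS = 52.0 * 3.7 = 192.4
Step 4: * C * P = 192.4 * 0.4 * 0.87 = 67.0
Step 5: A = 67.0 t/(ha*yr)

67.0


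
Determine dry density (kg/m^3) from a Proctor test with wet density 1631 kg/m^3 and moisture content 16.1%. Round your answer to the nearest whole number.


Step 1: Dry density = wet density / (1 + w/100)
Step 2: Dry density = 1631 / (1 + 16.1/100)
Step 3: Dry density = 1631 / 1.161
Step 4: Dry density = 1405 kg/m^3

1405


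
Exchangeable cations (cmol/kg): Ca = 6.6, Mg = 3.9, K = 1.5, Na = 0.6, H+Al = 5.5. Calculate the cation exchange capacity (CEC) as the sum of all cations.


Step 1: CEC = Ca + Mg + K + Na + (H+Al)
Step 2: CEC = 6.6 + 3.9 + 1.5 + 0.6 + 5.5
Step 3: CEC = 18.1 cmol/kg

18.1


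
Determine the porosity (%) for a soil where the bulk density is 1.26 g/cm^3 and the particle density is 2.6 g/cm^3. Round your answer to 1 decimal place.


Step 1: Formula: n = 100 * (1 - BD / PD)
Step 2: n = 100 * (1 - 1.26 / 2.6)
Step 3: n = 100 * (1 - 0.48462)
Step 4: n = 51.5%

51.5


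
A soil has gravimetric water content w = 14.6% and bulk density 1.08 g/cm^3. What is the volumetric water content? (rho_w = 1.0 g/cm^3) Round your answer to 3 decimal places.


Step 1: theta = (w / 100) * BD / rho_w
Step 2: theta = (14.6 / 100) * 1.08 / 1.0
Step 3: theta = 0.146 * 1.08
Step 4: theta = 0.158

0.158
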